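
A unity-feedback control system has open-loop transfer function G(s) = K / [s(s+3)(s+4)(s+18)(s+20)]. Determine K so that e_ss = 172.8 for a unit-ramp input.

One free integrator in G(s): this is a type 1 system.
K_v = lim_{s→0} s·G(s) = K / (3·4·18·20) = (1/4320)·K.
e_ss = 1/K_v = 172.8 ⇒ K_v = 5/864 ⇒ K = (5/864)/(1/4320) = 25.

25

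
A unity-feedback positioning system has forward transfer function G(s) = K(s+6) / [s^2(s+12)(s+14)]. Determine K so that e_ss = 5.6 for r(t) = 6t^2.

G(s) has two factors of s in the denominator, so the system is type 2.
K_a = lim_{s→0} s^2·G(s) = K·6 / (12·14) = (1/28)·K.
e_ss = 12/K_a = 5.6 ⇒ K_a = 15/7 ⇒ K = (15/7)/(1/28) = 60.

60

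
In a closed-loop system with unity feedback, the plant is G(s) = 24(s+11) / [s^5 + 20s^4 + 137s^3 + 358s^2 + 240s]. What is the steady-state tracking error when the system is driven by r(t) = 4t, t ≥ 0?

Lowest-order denominator term is 240s, so the open loop has 1 pole at the origin → type 1 system.
K_v = lim_{s→0} s·G(s) = 24·11 / 240 = 1.1.
e_ss = 4/K_v = 4/1.1 = 40/11.

40/11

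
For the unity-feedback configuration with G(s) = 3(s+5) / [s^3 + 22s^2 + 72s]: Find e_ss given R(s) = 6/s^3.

infinity

The denominator has no term below 72s — 1 pole at s=0, type 1.
For a type-1 system K_a = 0, so e_ss to a parabolic input is unbounded.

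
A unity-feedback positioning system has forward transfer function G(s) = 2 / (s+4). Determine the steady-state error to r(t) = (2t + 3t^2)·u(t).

infinity

No free integrators in G(s): this is a type 0 system. Taking each input component in turn:
  • 2t: a type-0 system cannot track it, e_ss → ∞.
  • 3t^2: a type-0 system cannot track it, e_ss → ∞.
The unbounded component dominates.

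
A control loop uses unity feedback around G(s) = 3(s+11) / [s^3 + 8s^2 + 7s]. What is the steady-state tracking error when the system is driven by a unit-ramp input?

Lowest-order denominator term is 7s, so the open loop has 1 pole at the origin → type 1 system.
K_v = lim_{s→0} s·G(s) = 3·11 / 7 = 33/7.
e_ss = 1/K_v = 1/(33/7) = 7/33.

7/33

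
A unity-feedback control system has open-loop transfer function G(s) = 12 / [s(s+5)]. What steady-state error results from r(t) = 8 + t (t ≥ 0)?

5/12

One free integrator in G(s): this is a type 1 system. Treating each term separately:
  • 8: tracked with zero error.
  • t: e_ss = 1/K_v with K_v=2.4 → 5/12.
Total e_ss = 5/12.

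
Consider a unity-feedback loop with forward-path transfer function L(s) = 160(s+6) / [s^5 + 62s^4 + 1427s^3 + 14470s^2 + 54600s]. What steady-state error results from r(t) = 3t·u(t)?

170.625

Factoring s from the denominator leaves a polynomial with constant term 54600, so the system is type 1.
K_v = lim_{s→0} s·L(s) = 160·6 / 54600 = 8/455.
e_ss = 3/K_v = 3/(8/455) = 170.625.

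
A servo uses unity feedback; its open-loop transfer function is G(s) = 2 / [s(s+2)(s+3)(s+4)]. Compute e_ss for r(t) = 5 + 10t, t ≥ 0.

120

System type = 1 (one pole at s=0). Taking each input component in turn:
  • 5: tracked with zero error.
  • 10t: e_ss = 10/K_v with K_v=1/12 → 120.
Total e_ss = 120.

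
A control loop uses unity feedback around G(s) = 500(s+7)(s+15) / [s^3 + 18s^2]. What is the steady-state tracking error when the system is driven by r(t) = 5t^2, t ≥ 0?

The denominator has no term below 18s^2 — 2 poles at s=0, type 2.
K_a = lim_{s→0} s^2·G(s) = 500·7·15 / 18 = 8750/3.
r(t) = 5t^2 gives R(s) = 10/s^3.
e_ss = 10/K_a = 10/(8750/3) = 3/875.

3/875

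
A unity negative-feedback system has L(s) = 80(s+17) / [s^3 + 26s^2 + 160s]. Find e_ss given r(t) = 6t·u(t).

Lowest-order denominator term is 160s, so the open loop has 1 pole at the origin → type 1 system.
K_v = lim_{s→0} s·L(s) = 80·17 / 160 = 8.5.
e_ss = 6/K_v = 6/8.5 = 12/17.

12/17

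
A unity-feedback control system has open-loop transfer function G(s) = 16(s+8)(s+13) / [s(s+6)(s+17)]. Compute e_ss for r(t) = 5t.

255/832

The open loop has one pole at the origin → type 1 system.
K_v = lim_{s→0} s·G(s) = 16·8·13 / (6·17) = 832/51.
e_ss = 5/K_v = 5/(832/51) = 255/832.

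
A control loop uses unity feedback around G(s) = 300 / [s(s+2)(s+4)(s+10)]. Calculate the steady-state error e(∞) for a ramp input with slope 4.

16/15

G(s) has one factor of s in the denominator, so the system is type 1.
K_v = lim_{s→0} s·G(s) = 300 / (2·4·10) = 3.75.
e_ss = 4/K_v = 4/3.75 = 16/15.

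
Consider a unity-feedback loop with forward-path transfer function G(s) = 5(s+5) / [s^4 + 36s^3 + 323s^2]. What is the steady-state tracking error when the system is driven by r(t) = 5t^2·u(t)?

129.2

Lowest-order denominator term is 323s^2, so the open loop has 2 poles at the origin → type 2 system.
K_a = lim_{s→0} s^2·G(s) = 5·5 / 323 = 25/323.
r(t) = 5t^2 gives R(s) = 10/s^3.
e_ss = 10/K_a = 10/(25/323) = 129.2.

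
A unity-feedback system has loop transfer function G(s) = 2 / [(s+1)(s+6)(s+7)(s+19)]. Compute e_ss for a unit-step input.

0.9975

G(s) has no factors of s in the denominator, so the system is type 0.
K_p = lim_{s→0} G(s) = 2 / (1·6·7·19) = 1/399.
e_ss = 1/(1 + K_p) = 1/(400/399) = 0.9975.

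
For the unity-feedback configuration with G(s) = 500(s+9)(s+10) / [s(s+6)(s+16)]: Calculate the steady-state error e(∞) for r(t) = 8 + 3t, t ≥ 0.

System type = 1 (one pole at s=0). By superposition:
  • 8: tracked with zero error.
  • 3t: e_ss = 3/K_v with K_v=468.75 → 0.0064.
Total e_ss = 0.0064.

0.0064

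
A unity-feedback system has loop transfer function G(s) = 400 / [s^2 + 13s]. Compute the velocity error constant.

Lowest-order denominator term is 13s, so the open loop has 1 pole at the origin → type 1 system.
K_v = lim_{s→0} s·G(s) = 400 / 13 = 400/13.

400/13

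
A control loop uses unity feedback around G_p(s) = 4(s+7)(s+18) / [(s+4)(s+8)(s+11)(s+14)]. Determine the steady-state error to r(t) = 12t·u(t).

infinity

System type = 0 (no poles at s=0).
For a type-0 system K_v = 0, so e_ss to a ramp input is unbounded.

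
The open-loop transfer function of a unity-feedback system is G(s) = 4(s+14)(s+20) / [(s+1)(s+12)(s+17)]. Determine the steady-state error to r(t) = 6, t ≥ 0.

System type = 0 (no poles at s=0).
K_p = lim_{s→0} G(s) = 4·14·20 / (1·12·17) = 280/51.
e_ss = 6/(1 + K_p) = 6/(331/51) = 306/331.

306/331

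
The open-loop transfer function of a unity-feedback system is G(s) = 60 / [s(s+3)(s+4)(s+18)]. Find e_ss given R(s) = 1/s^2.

One free integrator in G(s): this is a type 1 system.
K_v = lim_{s→0} s·G(s) = 60 / (3·4·18) = 5/18.
e_ss = 1/K_v = 1/(5/18) = 3.6.

3.6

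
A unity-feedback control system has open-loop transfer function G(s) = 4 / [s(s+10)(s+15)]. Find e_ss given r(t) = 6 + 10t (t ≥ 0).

375

System type = 1 (one pole at s=0). By superposition:
  • 6: tracked with zero error.
  • 10t: e_ss = 10/K_v with K_v=2/75 → 375.
Total e_ss = 375.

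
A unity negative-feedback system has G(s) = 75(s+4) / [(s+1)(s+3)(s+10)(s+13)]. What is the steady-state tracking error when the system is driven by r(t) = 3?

No free integrators in G(s): this is a type 0 system.
K_p = lim_{s→0} G(s) = 75·4 / (1·3·10·13) = 10/13.
e_ss = 3/(1 + K_p) = 3/(23/13) = 39/23.

39/23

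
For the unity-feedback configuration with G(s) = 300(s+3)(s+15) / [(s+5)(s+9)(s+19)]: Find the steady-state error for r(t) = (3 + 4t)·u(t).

infinity

The open loop has no poles at the origin → type 0 system. Taking each input component in turn:
  • 3: e_ss = 3/(1+K_p) with K_p=300/19 → 57/319.
  • 4t: a type-0 system cannot track it, e_ss → ∞.
The unbounded component dominates.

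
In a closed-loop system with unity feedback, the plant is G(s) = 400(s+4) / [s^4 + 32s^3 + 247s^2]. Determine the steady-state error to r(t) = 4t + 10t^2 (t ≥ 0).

The denominator has no term below 247s^2 — 2 poles at s=0, type 2. By superposition:
  • 4t: tracked with zero error.
  • 10t^2: e_ss = 20/K_a with K_a=1600/247 → 3.0875.
Total e_ss = 3.0875.

3.0875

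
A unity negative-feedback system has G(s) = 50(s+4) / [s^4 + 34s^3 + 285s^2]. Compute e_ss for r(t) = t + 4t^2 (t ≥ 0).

11.4

Lowest-order denominator term is 285s^2, so the open loop has 2 poles at the origin → type 2 system. Taking each input component in turn:
  • t: tracked with zero error.
  • 4t^2: e_ss = 8/K_a with K_a=40/57 → 11.4.
Total e_ss = 11.4.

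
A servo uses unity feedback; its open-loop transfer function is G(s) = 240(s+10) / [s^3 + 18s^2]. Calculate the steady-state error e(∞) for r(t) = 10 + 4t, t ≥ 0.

Lowest-order denominator term is 18s^2, so the open loop has 2 poles at the origin → type 2 system. Taking each input component in turn:
  • 10: tracked with zero error.
  • 4t: tracked with zero error.
Total e_ss = 0.

0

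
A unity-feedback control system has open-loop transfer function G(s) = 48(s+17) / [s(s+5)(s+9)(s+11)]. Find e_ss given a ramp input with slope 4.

165/68

G(s) has one factor of s in the denominator, so the system is type 1.
K_v = lim_{s→0} s·G(s) = 48·17 / (5·9·11) = 272/165.
e_ss = 4/K_v = 4/(272/165) = 165/68.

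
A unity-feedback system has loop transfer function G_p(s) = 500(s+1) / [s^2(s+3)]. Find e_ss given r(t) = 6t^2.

0.072

System type = 2 (two poles at s=0).
K_a = lim_{s→0} s^2·G_p(s) = 500·1 / (3) = 500/3.
r(t) = 6t^2 gives R(s) = 12/s^3.
e_ss = 12/K_a = 12/(500/3) = 0.072.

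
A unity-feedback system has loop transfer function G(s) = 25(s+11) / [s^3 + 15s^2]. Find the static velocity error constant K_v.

infinity

K_v = lim_{s→0} s·G(s); with 2 poles at the origin the limit diverges, so K_v = ∞.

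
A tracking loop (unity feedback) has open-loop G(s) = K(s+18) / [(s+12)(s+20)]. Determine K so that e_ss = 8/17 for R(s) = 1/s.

15

No free integrators in G(s): this is a type 0 system.
K_p = lim_{s→0} G(s) = K·18 / (12·20) = 0.075·K.
e_ss = 1/(1 + K_p) = 8/17 ⇒ 1 + 0.075·K = 2.125 ⇒ K = 15.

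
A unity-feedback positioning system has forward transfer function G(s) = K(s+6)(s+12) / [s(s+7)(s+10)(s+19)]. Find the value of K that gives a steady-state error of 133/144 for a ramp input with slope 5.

100

The open loop has one pole at the origin → type 1 system.
K_v = lim_{s→0} s·G(s) = K·6·12 / (7·10·19) = (36/665)·K.
e_ss = 5/K_v = 133/144 ⇒ K_v = 720/133 ⇒ K = (720/133)/(36/665) = 100.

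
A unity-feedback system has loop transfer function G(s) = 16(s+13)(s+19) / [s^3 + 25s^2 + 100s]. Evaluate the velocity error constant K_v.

The denominator has no term below 100s — 1 pole at s=0, type 1.
K_v = lim_{s→0} s·G(s) = 16·13·19 / 100 = 39.52.

39.52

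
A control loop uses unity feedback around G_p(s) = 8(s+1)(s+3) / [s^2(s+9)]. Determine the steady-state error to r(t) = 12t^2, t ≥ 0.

9

System type = 2 (two poles at s=0).
K_a = lim_{s→0} s^2·G_p(s) = 8·1·3 / (9) = 8/3.
r(t) = 12t^2 gives R(s) = 24/s^3.
e_ss = 24/K_a = 24/(8/3) = 9.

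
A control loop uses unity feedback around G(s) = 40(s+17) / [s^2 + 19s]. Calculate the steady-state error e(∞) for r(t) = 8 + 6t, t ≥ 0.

The denominator has no term below 19s — 1 pole at s=0, type 1. Treating each term separately:
  • 8: tracked with zero error.
  • 6t: e_ss = 6/K_v with K_v=680/19 → 57/340.
Total e_ss = 57/340.

57/340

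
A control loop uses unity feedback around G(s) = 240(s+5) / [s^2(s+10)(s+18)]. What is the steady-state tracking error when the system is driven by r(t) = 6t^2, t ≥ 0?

The open loop has two poles at the origin → type 2 system.
K_a = lim_{s→0} s^2·G(s) = 240·5 / (10·18) = 20/3.
r(t) = 6t^2 gives R(s) = 12/s^3.
e_ss = 12/K_a = 12/(20/3) = 1.8.

1.8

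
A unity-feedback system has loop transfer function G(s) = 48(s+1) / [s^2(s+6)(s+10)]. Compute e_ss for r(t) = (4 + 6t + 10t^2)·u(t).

25

G(s) has two factors of s in the denominator, so the system is type 2. Treating each term separately:
  • 4: tracked with zero error.
  • 6t: tracked with zero error.
  • 10t^2: e_ss = 20/K_a with K_a=0.8 → 25.
Total e_ss = 25.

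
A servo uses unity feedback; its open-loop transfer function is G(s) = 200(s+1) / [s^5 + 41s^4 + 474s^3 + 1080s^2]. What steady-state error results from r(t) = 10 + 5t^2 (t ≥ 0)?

54

Factoring s^2 from the denominator leaves a polynomial with constant term 1080, so the system is type 2. Taking each input component in turn:
  • 10: tracked with zero error.
  • 5t^2: e_ss = 10/K_a with K_a=5/27 → 54.
Total e_ss = 54.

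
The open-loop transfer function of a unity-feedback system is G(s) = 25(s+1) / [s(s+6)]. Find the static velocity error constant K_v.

System type = 1 (one pole at s=0).
K_v = lim_{s→0} s·G(s) = 25·1 / (6) = 25/6.

25/6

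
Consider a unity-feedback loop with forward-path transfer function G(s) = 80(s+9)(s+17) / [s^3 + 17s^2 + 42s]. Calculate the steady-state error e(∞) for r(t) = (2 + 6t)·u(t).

7/340

Lowest-order denominator term is 42s, so the open loop has 1 pole at the origin → type 1 system. Taking each input component in turn:
  • 2: tracked with zero error.
  • 6t: e_ss = 6/K_v with K_v=2040/7 → 7/340.
Total e_ss = 7/340.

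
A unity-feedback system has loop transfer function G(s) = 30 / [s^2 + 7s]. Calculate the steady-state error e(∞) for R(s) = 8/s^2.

Lowest-order denominator term is 7s, so the open loop has 1 pole at the origin → type 1 system.
K_v = lim_{s→0} s·G(s) = 30 / 7 = 30/7.
e_ss = 8/K_v = 8/(30/7) = 28/15.

28/15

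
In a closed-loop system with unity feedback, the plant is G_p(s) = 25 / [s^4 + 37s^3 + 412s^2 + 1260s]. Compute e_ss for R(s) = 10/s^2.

Lowest-order denominator term is 1260s, so the open loop has 1 pole at the origin → type 1 system.
K_v = lim_{s→0} s·G_p(s) = 25 / 1260 = 5/252.
e_ss = 10/K_v = 10/(5/252) = 504.

504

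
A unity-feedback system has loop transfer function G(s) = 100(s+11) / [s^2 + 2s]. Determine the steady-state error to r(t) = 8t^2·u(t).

Lowest-order denominator term is 2s, so the open loop has 1 pole at the origin → type 1 system.
For a type-1 system K_a = 0, so e_ss to a parabolic input is unbounded.

infinity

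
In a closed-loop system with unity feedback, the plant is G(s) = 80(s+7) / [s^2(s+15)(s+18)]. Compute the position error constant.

infinity

K_p = lim_{s→0} G(s); with 2 poles at the origin the limit diverges, so K_p = ∞.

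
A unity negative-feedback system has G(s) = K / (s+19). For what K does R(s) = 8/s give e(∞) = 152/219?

System type = 0 (no poles at s=0).
K_p = lim_{s→0} G(s) = K / (19) = (1/19)·K.
e_ss = 8/(1 + K_p) = 152/219 ⇒ 1 + (1/19)·K = 219/19 ⇒ K = 200.

200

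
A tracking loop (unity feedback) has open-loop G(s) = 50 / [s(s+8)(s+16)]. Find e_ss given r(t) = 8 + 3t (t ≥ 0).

The open loop has one pole at the origin → type 1 system. Treating each term separately:
  • 8: tracked with zero error.
  • 3t: e_ss = 3/K_v with K_v=25/64 → 7.68.
Total e_ss = 7.68.

7.68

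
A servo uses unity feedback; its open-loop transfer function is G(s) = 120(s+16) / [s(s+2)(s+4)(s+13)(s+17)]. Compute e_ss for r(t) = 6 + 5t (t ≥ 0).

221/48

System type = 1 (one pole at s=0). Taking each input component in turn:
  • 6: tracked with zero error.
  • 5t: e_ss = 5/K_v with K_v=240/221 → 221/48.
Total e_ss = 221/48.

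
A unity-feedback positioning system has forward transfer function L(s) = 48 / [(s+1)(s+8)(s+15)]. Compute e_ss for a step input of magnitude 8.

40/7

No free integrators in L(s): this is a type 0 system.
K_p = lim_{s→0} L(s) = 48 / (1·8·15) = 0.4.
e_ss = 8/(1 + K_p) = 8/1.4 = 40/7.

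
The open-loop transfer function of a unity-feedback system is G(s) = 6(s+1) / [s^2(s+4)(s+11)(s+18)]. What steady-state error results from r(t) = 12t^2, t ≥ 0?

System type = 2 (two poles at s=0).
K_a = lim_{s→0} s^2·G(s) = 6·1 / (4·11·18) = 1/132.
r(t) = 12t^2 gives R(s) = 24/s^3.
e_ss = 24/K_a = 24/(1/132) = 3168.

3168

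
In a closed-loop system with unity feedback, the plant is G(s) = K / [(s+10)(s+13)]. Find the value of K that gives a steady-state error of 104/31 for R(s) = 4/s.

25

G(s) has no factors of s in the denominator, so the system is type 0.
K_p = lim_{s→0} G(s) = K / (10·13) = (1/130)·K.
e_ss = 4/(1 + K_p) = 104/31 ⇒ 1 + (1/130)·K = 31/26 ⇒ K = 25.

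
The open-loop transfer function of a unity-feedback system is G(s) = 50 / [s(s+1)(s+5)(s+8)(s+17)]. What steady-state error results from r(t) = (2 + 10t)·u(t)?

System type = 1 (one pole at s=0). By superposition:
  • 2: tracked with zero error.
  • 10t: e_ss = 10/K_v with K_v=5/68 → 136.
Total e_ss = 136.

136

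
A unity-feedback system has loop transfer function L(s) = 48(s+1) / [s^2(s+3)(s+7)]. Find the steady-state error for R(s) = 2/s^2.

L(s) has two factors of s in the denominator, so the system is type 2.
K_v = ∞ for a type-2 system; e_ss to a ramp is zero.

0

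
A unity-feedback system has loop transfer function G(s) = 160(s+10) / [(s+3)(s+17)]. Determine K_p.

1600/51

System type = 0 (no poles at s=0).
K_p = lim_{s→0} G(s) = 160·10 / (3·17) = 1600/51.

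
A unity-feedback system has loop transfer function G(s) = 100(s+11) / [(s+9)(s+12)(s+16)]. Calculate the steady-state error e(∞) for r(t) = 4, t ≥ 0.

1728/707

The open loop has no poles at the origin → type 0 system.
K_p = lim_{s→0} G(s) = 100·11 / (9·12·16) = 275/432.
e_ss = 4/(1 + K_p) = 4/(707/432) = 1728/707.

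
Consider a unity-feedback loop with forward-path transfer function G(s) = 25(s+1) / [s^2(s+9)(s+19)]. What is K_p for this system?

infinity

K_p = lim_{s→0} G(s); with 2 poles at the origin the limit diverges, so K_p = ∞.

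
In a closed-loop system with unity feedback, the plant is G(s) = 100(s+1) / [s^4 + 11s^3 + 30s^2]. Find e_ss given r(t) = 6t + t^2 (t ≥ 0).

Lowest-order denominator term is 30s^2, so the open loop has 2 poles at the origin → type 2 system. Treating each term separately:
  • 6t: tracked with zero error.
  • t^2: e_ss = 2/K_a with K_a=10/3 → 0.6.
Total e_ss = 0.6.

0.6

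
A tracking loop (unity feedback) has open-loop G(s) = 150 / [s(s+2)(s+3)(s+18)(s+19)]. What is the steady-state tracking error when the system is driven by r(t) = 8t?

System type = 1 (one pole at s=0).
K_v = lim_{s→0} s·G(s) = 150 / (2·3·18·19) = 25/342.
e_ss = 8/K_v = 8/(25/342) = 109.44.

109.44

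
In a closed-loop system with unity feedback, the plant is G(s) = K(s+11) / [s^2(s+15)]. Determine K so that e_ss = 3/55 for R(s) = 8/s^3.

200

The open loop has two poles at the origin → type 2 system.
K_a = lim_{s→0} s^2·G(s) = K·11 / (15) = (11/15)·K.
e_ss = 8/K_a = 3/55 ⇒ K_a = 440/3 ⇒ K = (440/3)/(11/15) = 200.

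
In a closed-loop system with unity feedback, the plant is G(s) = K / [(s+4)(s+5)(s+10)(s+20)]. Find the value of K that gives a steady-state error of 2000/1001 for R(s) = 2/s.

4

No free integrators in G(s): this is a type 0 system.
K_p = lim_{s→0} G(s) = K / (4·5·10·20) = (1/4000)·K.
e_ss = 2/(1 + K_p) = 2000/1001 ⇒ 1 + (1/4000)·K = 1.001 ⇒ K = 4.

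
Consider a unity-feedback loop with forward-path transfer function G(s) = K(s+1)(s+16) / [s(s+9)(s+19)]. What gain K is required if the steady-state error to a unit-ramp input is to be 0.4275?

25

One free integrator in G(s): this is a type 1 system.
K_v = lim_{s→0} s·G(s) = K·1·16 / (9·19) = (16/171)·K.
e_ss = 1/K_v = 0.4275 ⇒ K_v = 400/171 ⇒ K = (400/171)/(16/171) = 25.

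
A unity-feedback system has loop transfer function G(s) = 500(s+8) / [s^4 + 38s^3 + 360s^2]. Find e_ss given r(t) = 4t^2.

Factoring s^2 from the denominator leaves a polynomial with constant term 360, so the system is type 2.
K_a = lim_{s→0} s^2·G(s) = 500·8 / 360 = 100/9.
r(t) = 4t^2 gives R(s) = 8/s^3.
e_ss = 8/K_a = 8/(100/9) = 0.72.

0.72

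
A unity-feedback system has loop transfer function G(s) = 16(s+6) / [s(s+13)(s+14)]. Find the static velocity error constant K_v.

48/91

System type = 1 (one pole at s=0).
K_v = lim_{s→0} s·G(s) = 16·6 / (13·14) = 48/91.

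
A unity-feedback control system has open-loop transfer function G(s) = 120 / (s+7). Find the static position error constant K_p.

120/7

System type = 0 (no poles at s=0).
K_p = lim_{s→0} G(s) = 120 / (7) = 120/7.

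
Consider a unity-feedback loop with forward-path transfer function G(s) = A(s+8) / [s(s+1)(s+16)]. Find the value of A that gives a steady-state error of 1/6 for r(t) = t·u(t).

One free integrator in G(s): this is a type 1 system.
K_v = lim_{s→0} s·G(s) = A·8 / (1·16) = 0.5·A.
e_ss = 1/K_v = 1/6 ⇒ K_v = 6 ⇒ A = 6/0.5 = 12.

12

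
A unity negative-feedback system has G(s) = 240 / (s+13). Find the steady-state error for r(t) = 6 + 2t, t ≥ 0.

infinity

G(s) has no factors of s in the denominator, so the system is type 0. Treating each term separately:
  • 6: e_ss = 6/(1+K_p) with K_p=240/13 → 78/253.
  • 2t: a type-0 system cannot track it, e_ss → ∞.
The unbounded component dominates.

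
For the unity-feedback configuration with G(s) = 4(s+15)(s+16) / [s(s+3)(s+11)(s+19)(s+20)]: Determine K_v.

16/209

The open loop has one pole at the origin → type 1 system.
K_v = lim_{s→0} s·G(s) = 4·15·16 / (3·11·19·20) = 16/209.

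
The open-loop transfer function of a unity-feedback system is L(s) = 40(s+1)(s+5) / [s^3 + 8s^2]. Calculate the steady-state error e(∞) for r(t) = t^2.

0.08

The denominator has no term below 8s^2 — 2 poles at s=0, type 2.
K_a = lim_{s→0} s^2·L(s) = 40·1·5 / 8 = 25.
r(t) = t^2 gives R(s) = 2/s^3.
e_ss = 2/K_a = 2/25 = 0.08.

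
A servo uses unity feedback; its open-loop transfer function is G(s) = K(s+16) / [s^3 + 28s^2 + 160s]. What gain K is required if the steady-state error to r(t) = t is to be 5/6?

Factoring s from the denominator leaves a polynomial with constant term 160, so the system is type 1.
K_v = lim_{s→0} s·G(s) = K·16 / 160 = 0.1·K.
e_ss = 1/K_v = 5/6 ⇒ K_v = 1.2 ⇒ K = 1.2/0.1 = 12.

12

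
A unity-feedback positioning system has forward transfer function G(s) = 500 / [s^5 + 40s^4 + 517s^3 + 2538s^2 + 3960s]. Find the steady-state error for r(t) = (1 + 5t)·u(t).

Lowest-order denominator term is 3960s, so the open loop has 1 pole at the origin → type 1 system. Treating each term separately:
  • 1: tracked with zero error.
  • 5t: e_ss = 5/K_v with K_v=25/198 → 39.6.
Total e_ss = 39.6.

39.6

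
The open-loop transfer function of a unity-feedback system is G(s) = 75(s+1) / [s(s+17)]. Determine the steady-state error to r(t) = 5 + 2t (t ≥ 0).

34/75

One free integrator in G(s): this is a type 1 system. Taking each input component in turn:
  • 5: tracked with zero error.
  • 2t: e_ss = 2/K_v with K_v=75/17 → 34/75.
Total e_ss = 34/75.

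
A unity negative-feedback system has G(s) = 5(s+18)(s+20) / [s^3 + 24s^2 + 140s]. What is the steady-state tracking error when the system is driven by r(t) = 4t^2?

infinity

Factoring s from the denominator leaves a polynomial with constant term 140, so the system is type 1.
K_a = lim_{s→0} s^2·G(s) = 0; the steady-state error to this parabolic input grows without bound.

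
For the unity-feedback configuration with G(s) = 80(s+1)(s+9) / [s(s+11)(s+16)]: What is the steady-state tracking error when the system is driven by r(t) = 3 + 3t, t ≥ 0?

G(s) has one factor of s in the denominator, so the system is type 1. By superposition:
  • 3: tracked with zero error.
  • 3t: e_ss = 3/K_v with K_v=45/11 → 11/15.
Total e_ss = 11/15.

11/15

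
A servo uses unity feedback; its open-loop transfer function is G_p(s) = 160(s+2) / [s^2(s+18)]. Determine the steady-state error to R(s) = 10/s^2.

The open loop has two poles at the origin → type 2 system.
A type-2 system has K_v = ∞, so it tracks a ramp input with zero steady-state error.

0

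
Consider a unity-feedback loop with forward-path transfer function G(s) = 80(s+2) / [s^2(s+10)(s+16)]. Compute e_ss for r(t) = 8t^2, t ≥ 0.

System type = 2 (two poles at s=0).
K_a = lim_{s→0} s^2·G(s) = 80·2 / (10·16) = 1.
r(t) = 8t^2 gives R(s) = 16/s^3.
e_ss = 16/K_a = 16/1 = 16.

16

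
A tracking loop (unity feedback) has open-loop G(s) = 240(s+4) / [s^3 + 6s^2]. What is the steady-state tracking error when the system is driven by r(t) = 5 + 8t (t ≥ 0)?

Lowest-order denominator term is 6s^2, so the open loop has 2 poles at the origin → type 2 system. Taking each input component in turn:
  • 5: tracked with zero error.
  • 8t: tracked with zero error.
Total e_ss = 0.

0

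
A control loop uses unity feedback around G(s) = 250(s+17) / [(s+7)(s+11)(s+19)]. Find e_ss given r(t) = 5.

7315/5713

G(s) has no factors of s in the denominator, so the system is type 0.
K_p = lim_{s→0} G(s) = 250·17 / (7·11·19) = 4250/1463.
e_ss = 5/(1 + K_p) = 5/(5713/1463) = 7315/5713.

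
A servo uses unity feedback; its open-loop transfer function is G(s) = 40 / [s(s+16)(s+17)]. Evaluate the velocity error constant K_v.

The open loop has one pole at the origin → type 1 system.
K_v = lim_{s→0} s·G(s) = 40 / (16·17) = 5/34.

5/34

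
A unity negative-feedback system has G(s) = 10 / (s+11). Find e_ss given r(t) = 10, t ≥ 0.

System type = 0 (no poles at s=0).
K_p = lim_{s→0} G(s) = 10 / (11) = 10/11.
e_ss = 10/(1 + K_p) = 10/(21/11) = 110/21.

110/21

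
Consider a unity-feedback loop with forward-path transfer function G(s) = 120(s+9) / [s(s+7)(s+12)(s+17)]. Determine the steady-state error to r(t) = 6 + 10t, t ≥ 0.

G(s) has one factor of s in the denominator, so the system is type 1. By superposition:
  • 6: tracked with zero error.
  • 10t: e_ss = 10/K_v with K_v=90/119 → 119/9.
Total e_ss = 119/9.

119/9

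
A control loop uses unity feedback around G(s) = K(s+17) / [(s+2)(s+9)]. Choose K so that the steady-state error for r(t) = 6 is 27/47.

10

System type = 0 (no poles at s=0).
K_p = lim_{s→0} G(s) = K·17 / (2·9) = (17/18)·K.
e_ss = 6/(1 + K_p) = 27/47 ⇒ 1 + (17/18)·K = 94/9 ⇒ K = 10.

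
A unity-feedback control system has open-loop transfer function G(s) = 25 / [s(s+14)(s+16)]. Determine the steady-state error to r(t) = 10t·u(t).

89.6

The open loop has one pole at the origin → type 1 system.
K_v = lim_{s→0} s·G(s) = 25 / (14·16) = 25/224.
e_ss = 10/K_v = 10/(25/224) = 89.6.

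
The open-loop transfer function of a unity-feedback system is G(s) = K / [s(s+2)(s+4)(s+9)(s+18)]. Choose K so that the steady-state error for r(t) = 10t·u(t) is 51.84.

250

The open loop has one pole at the origin → type 1 system.
K_v = lim_{s→0} s·G(s) = K / (2·4·9·18) = (1/1296)·K.
e_ss = 10/K_v = 51.84 ⇒ K_v = 125/648 ⇒ K = (125/648)/(1/1296) = 250.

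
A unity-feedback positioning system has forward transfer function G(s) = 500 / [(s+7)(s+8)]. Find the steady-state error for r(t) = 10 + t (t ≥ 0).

infinity

System type = 0 (no poles at s=0). By superposition:
  • 10: e_ss = 10/(1+K_p) with K_p=125/14 → 140/139.
  • t: a type-0 system cannot track it, e_ss → ∞.
The unbounded component dominates.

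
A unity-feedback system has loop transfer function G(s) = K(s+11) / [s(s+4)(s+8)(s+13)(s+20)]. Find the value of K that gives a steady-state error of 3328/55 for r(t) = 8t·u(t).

100

G(s) has one factor of s in the denominator, so the system is type 1.
K_v = lim_{s→0} s·G(s) = K·11 / (4·8·13·20) = (11/8320)·K.
e_ss = 8/K_v = 3328/55 ⇒ K_v = 55/416 ⇒ K = (55/416)/(11/8320) = 100.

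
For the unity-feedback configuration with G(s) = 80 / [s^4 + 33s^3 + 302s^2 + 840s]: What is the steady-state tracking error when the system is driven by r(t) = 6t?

63

The denominator has no term below 840s — 1 pole at s=0, type 1.
K_v = lim_{s→0} s·G(s) = 80 / 840 = 2/21.
e_ss = 6/K_v = 6/(2/21) = 63.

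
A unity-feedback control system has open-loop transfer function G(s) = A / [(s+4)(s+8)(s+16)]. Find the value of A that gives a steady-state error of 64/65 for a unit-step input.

8

The open loop has no poles at the origin → type 0 system.
K_p = lim_{s→0} G(s) = A / (4·8·16) = (1/512)·A.
e_ss = 1/(1 + K_p) = 64/65 ⇒ 1 + (1/512)·A = 65/64 ⇒ A = 8.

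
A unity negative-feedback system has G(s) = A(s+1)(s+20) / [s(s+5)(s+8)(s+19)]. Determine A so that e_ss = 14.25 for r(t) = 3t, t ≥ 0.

The open loop has one pole at the origin → type 1 system.
K_v = lim_{s→0} s·G(s) = A·1·20 / (5·8·19) = (1/38)·A.
e_ss = 3/K_v = 14.25 ⇒ K_v = 4/19 ⇒ A = (4/19)/(1/38) = 8.

8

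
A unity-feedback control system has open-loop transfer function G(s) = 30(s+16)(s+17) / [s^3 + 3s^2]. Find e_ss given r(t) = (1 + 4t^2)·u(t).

1/340

Factoring s^2 from the denominator leaves a polynomial with constant term 3, so the system is type 2. By superposition:
  • 1: tracked with zero error.
  • 4t^2: e_ss = 8/K_a with K_a=2720 → 1/340.
Total e_ss = 1/340.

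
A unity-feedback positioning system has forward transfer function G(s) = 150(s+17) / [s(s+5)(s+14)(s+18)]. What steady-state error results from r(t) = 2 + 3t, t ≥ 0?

126/85

One free integrator in G(s): this is a type 1 system. By superposition:
  • 2: tracked with zero error.
  • 3t: e_ss = 3/K_v with K_v=85/42 → 126/85.
Total e_ss = 126/85.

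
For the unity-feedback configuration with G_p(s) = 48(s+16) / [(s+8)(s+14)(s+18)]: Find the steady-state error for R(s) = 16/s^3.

infinity

The open loop has no poles at the origin → type 0 system.
K_a = lim_{s→0} s^2·G_p(s) = 0; the steady-state error to this parabolic input grows without bound.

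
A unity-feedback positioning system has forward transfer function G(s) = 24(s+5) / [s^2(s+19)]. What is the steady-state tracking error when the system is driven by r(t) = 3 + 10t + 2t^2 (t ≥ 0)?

G(s) has two factors of s in the denominator, so the system is type 2. Treating each term separately:
  • 3: tracked with zero error.
  • 10t: tracked with zero error.
  • 2t^2: e_ss = 4/K_a with K_a=120/19 → 19/30.
Total e_ss = 19/30.

19/30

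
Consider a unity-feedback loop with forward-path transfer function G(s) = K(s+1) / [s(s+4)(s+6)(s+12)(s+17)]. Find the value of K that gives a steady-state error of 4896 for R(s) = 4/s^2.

System type = 1 (one pole at s=0).
K_v = lim_{s→0} s·G(s) = K·1 / (4·6·12·17) = (1/4896)·K.
e_ss = 4/K_v = 4896 ⇒ K_v = 1/1224 ⇒ K = (1/1224)/(1/4896) = 4.

4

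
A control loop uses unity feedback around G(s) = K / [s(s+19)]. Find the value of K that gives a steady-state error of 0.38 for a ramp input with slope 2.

System type = 1 (one pole at s=0).
K_v = lim_{s→0} s·G(s) = K / (19) = (1/19)·K.
e_ss = 2/K_v = 0.38 ⇒ K_v = 100/19 ⇒ K = (100/19)/(1/19) = 100.

100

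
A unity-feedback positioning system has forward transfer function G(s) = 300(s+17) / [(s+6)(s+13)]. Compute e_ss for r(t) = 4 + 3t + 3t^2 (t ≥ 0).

infinity

G(s) has no factors of s in the denominator, so the system is type 0. By superposition:
  • 4: e_ss = 4/(1+K_p) with K_p=850/13 → 52/863.
  • 3t: a type-0 system cannot track it, e_ss → ∞.
  • 3t^2: a type-0 system cannot track it, e_ss → ∞.
The unbounded component dominates.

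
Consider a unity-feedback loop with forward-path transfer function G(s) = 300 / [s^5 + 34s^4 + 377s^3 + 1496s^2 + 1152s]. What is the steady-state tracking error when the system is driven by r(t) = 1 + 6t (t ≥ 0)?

Factoring s from the denominator leaves a polynomial with constant term 1152, so the system is type 1. Treating each term separately:
  • 1: tracked with zero error.
  • 6t: e_ss = 6/K_v with K_v=25/96 → 23.04.
Total e_ss = 23.04.

23.04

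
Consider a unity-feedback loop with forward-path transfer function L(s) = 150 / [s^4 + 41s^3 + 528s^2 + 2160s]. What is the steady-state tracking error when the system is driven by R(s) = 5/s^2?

Factoring s from the denominator leaves a polynomial with constant term 2160, so the system is type 1.
K_v = lim_{s→0} s·L(s) = 150 / 2160 = 5/72.
e_ss = 5/K_v = 5/(5/72) = 72.

72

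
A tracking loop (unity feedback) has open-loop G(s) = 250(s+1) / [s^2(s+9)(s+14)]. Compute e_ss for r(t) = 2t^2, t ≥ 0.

The open loop has two poles at the origin → type 2 system.
K_a = lim_{s→0} s^2·G(s) = 250·1 / (9·14) = 125/63.
r(t) = 2t^2 gives R(s) = 4/s^3.
e_ss = 4/K_a = 4/(125/63) = 2.016.

2.016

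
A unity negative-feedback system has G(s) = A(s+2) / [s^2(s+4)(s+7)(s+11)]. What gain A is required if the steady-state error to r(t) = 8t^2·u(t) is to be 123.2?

20

G(s) has two factors of s in the denominator, so the system is type 2.
K_a = lim_{s→0} s^2·G(s) = A·2 / (4·7·11) = (1/154)·A.
e_ss = 16/K_a = 123.2 ⇒ K_a = 10/77 ⇒ A = (10/77)/(1/154) = 20.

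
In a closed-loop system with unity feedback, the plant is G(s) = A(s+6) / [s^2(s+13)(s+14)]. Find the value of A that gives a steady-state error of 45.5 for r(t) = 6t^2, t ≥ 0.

8

System type = 2 (two poles at s=0).
K_a = lim_{s→0} s^2·G(s) = A·6 / (13·14) = (3/91)·A.
e_ss = 12/K_a = 45.5 ⇒ K_a = 24/91 ⇒ A = (24/91)/(3/91) = 8.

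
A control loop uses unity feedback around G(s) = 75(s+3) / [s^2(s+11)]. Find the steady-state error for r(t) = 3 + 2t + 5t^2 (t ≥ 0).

G(s) has two factors of s in the denominator, so the system is type 2. By superposition:
  • 3: tracked with zero error.
  • 2t: tracked with zero error.
  • 5t^2: e_ss = 10/K_a with K_a=225/11 → 22/45.
Total e_ss = 22/45.

22/45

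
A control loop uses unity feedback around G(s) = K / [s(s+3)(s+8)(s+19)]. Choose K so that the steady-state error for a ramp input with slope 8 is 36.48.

100

G(s) has one factor of s in the denominator, so the system is type 1.
K_v = lim_{s→0} s·G(s) = K / (3·8·19) = (1/456)·K.
e_ss = 8/K_v = 36.48 ⇒ K_v = 25/114 ⇒ K = (25/114)/(1/456) = 100.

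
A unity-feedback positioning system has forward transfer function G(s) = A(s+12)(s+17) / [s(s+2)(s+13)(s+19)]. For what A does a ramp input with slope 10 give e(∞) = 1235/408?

G(s) has one factor of s in the denominator, so the system is type 1.
K_v = lim_{s→0} s·G(s) = A·12·17 / (2·13·19) = (102/247)·A.
e_ss = 10/K_v = 1235/408 ⇒ K_v = 816/247 ⇒ A = (816/247)/(102/247) = 8.

8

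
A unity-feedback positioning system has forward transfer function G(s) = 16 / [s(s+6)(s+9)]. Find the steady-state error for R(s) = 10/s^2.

G(s) has one factor of s in the denominator, so the system is type 1.
K_v = lim_{s→0} s·G(s) = 16 / (6·9) = 8/27.
e_ss = 10/K_v = 10/(8/27) = 33.75.

33.75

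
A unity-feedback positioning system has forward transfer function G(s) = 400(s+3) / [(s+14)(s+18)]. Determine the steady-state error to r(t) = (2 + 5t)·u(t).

The open loop has no poles at the origin → type 0 system. Taking each input component in turn:
  • 2: e_ss = 2/(1+K_p) with K_p=100/21 → 42/121.
  • 5t: a type-0 system cannot track it, e_ss → ∞.
The unbounded component dominates.

infinity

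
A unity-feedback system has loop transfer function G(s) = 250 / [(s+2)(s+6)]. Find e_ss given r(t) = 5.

30/131

System type = 0 (no poles at s=0).
K_p = lim_{s→0} G(s) = 250 / (2·6) = 125/6.
e_ss = 5/(1 + K_p) = 5/(131/6) = 30/131.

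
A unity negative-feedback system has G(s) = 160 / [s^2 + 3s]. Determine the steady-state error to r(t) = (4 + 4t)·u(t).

0.075

The denominator has no term below 3s — 1 pole at s=0, type 1. Taking each input component in turn:
  • 4: tracked with zero error.
  • 4t: e_ss = 4/K_v with K_v=160/3 → 0.075.
Total e_ss = 0.075.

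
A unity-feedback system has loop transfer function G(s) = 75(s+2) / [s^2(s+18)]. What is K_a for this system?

25/3

The open loop has two poles at the origin → type 2 system.
K_a = lim_{s→0} s^2·G(s) = 75·2 / (18) = 25/3.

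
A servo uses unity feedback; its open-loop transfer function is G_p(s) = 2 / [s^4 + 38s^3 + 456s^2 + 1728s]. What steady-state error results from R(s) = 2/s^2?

1728

Lowest-order denominator term is 1728s, so the open loop has 1 pole at the origin → type 1 system.
K_v = lim_{s→0} s·G_p(s) = 2 / 1728 = 1/864.
e_ss = 2/K_v = 2/(1/864) = 1728.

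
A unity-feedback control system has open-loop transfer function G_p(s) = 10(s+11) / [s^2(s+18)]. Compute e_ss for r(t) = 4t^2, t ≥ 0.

Two free integrators in G_p(s): this is a type 2 system.
K_a = lim_{s→0} s^2·G_p(s) = 10·11 / (18) = 55/9.
r(t) = 4t^2 gives R(s) = 8/s^3.
e_ss = 8/K_a = 8/(55/9) = 72/55.

72/55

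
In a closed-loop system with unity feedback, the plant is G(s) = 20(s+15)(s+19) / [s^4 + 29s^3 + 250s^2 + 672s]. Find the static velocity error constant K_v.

Lowest-order denominator term is 672s, so the open loop has 1 pole at the origin → type 1 system.
K_v = lim_{s→0} s·G(s) = 20·15·19 / 672 = 475/56.

475/56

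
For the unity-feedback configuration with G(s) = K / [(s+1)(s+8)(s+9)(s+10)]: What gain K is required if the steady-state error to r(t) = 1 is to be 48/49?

No free integrators in G(s): this is a type 0 system.
K_p = lim_{s→0} G(s) = K / (1·8·9·10) = (1/720)·K.
e_ss = 1/(1 + K_p) = 48/49 ⇒ 1 + (1/720)·K = 49/48 ⇒ K = 15.

15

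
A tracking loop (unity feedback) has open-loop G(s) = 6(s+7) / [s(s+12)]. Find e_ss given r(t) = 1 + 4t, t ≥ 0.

8/7

The open loop has one pole at the origin → type 1 system. Taking each input component in turn:
  • 1: tracked with zero error.
  • 4t: e_ss = 4/K_v with K_v=3.5 → 8/7.
Total e_ss = 8/7.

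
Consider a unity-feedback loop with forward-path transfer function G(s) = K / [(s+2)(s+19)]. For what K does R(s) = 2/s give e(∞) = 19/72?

250

G(s) has no factors of s in the denominator, so the system is type 0.
K_p = lim_{s→0} G(s) = K / (2·19) = (1/38)·K.
e_ss = 2/(1 + K_p) = 19/72 ⇒ 1 + (1/38)·K = 144/19 ⇒ K = 250.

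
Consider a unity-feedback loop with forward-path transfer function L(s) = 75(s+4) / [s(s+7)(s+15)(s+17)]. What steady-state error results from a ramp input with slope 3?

17.85

One free integrator in L(s): this is a type 1 system.
K_v = lim_{s→0} s·L(s) = 75·4 / (7·15·17) = 20/119.
e_ss = 3/K_v = 3/(20/119) = 17.85.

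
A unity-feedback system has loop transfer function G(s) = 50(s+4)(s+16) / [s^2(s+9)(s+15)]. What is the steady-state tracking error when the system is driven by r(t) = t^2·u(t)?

The open loop has two poles at the origin → type 2 system.
K_a = lim_{s→0} s^2·G(s) = 50·4·16 / (9·15) = 640/27.
r(t) = t^2 gives R(s) = 2/s^3.
e_ss = 2/K_a = 2/(640/27) = 27/320.

27/320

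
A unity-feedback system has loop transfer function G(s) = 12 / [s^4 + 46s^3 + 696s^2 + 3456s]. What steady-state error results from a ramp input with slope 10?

Lowest-order denominator term is 3456s, so the open loop has 1 pole at the origin → type 1 system.
K_v = lim_{s→0} s·G(s) = 12 / 3456 = 1/288.
e_ss = 10/K_v = 10/(1/288) = 2880.

2880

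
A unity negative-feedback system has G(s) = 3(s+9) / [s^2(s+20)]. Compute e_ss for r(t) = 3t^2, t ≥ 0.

G(s) has two factors of s in the denominator, so the system is type 2.
K_a = lim_{s→0} s^2·G(s) = 3·9 / (20) = 1.35.
r(t) = 3t^2 gives R(s) = 6/s^3.
e_ss = 6/K_a = 6/1.35 = 40/9.

40/9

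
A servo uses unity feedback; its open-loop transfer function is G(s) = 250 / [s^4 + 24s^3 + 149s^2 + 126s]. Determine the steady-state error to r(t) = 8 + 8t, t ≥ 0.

The denominator has no term below 126s — 1 pole at s=0, type 1. Treating each term separately:
  • 8: tracked with zero error.
  • 8t: e_ss = 8/K_v with K_v=125/63 → 4.032.
Total e_ss = 4.032.

4.032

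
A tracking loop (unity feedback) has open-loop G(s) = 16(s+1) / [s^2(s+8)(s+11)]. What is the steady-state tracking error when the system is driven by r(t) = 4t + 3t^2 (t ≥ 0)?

System type = 2 (two poles at s=0). Treating each term separately:
  • 4t: tracked with zero error.
  • 3t^2: e_ss = 6/K_a with K_a=2/11 → 33.
Total e_ss = 33.

33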